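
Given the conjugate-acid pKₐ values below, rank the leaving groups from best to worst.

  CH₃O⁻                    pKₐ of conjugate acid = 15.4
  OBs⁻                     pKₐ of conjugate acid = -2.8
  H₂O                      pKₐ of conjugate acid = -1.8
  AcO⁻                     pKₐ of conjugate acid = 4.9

OBs⁻ > H₂O > AcO⁻ > CH₃O⁻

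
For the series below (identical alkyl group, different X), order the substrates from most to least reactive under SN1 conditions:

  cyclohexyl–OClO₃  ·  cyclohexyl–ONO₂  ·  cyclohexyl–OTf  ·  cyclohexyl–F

Identical carbon frameworks mean the comparison reduces to leaving-group quality.
Rank by basicity of the departing species: weakest base leaves most easily.
cyclohexyl–OTf loses OTf⁻: pKₐ(CF₃SO₃H (triflic acid)) ≈ -14
cyclohexyl–OClO₃ loses ClO₄⁻: pKₐ(HClO₄) ≈ -10
cyclohexyl–ONO₂ loses NO₃⁻: pKₐ(HNO₃) ≈ -1.3
cyclohexyl–F loses F⁻: pKₐ(HF) ≈ 3.2

cyclohexyl–OTf > cyclohexyl–OClO₃ > cyclohexyl–ONO₂ > cyclohexyl–F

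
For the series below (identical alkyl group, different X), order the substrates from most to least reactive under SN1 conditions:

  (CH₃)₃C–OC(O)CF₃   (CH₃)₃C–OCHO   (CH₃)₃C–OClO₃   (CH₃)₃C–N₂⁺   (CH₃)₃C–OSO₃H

(CH₃)₃C–N₂⁺ > (CH₃)₃C–OClO₃ > (CH₃)₃C–OSO₃H > (CH₃)₃C–OC(O)CF₃ > (CH₃)₃C–OCHO

With the same alkyl group throughout, only the leaving group differentiates the rates.
A good leaving group is a weak base: the lower the pKₐ of its conjugate acid, the more readily it departs.
(CH₃)₃C–N₂⁺ loses N₂: no meaningful conjugate acid; N₂ departs as an exceptionally stable neutral molecule
(CH₃)₃C–OClO₃ loses ClO₄⁻: pKₐ(HClO₄) ≈ -10
(CH₃)₃C–OSO₃H loses HSO₄⁻: pKₐ(H₂SO₄) ≈ -3
(CH₃)₃C–OC(O)CF₃ loses CF₃COO⁻: pKₐ(CF₃COOH) ≈ 0.2
(CH₃)₃C–OCHO loses HCOO⁻: pKₐ(HCOOH) ≈ 3.8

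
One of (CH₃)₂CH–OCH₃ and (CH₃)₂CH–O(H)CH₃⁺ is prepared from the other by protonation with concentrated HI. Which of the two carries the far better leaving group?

(CH₃)₂CH–O(H)CH₃⁺

From (CH₃)₂CH–OCH₃ the departing group would be CH₃O⁻ (pKₐ(CH₃OH) ≈ 15.5). Strong base; alkoxides do not leave unassisted.
From (CH₃)₂CH–O(H)CH₃⁺ the leaving group is R'OH (pKₐ(R'OH₂⁺) ≈ -2.4). Neutral; leaves from a protonated ether (an oxonium ion, R–O(H)R'⁺).
Protonation with concentrated HI works by allowing neutral methanol, rather than methoxide, to depart, making (CH₃)₂CH–O(H)CH₃⁺ enormously more reactive.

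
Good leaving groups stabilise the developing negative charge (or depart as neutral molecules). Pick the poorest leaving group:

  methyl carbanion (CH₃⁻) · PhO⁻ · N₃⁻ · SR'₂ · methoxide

The more stable X⁻ (or X) is on its own — i.e. the weaker a base it is — the better a leaving group it makes.
SR'₂: pKₐ(R'₂SH⁺) ≈ -7
N₃⁻: pKₐ(HN₃) ≈ 4.7
PhO⁻: pKₐ(C₆H₅OH (phenol)) ≈ 10
methoxide: pKₐ(CH₃OH) ≈ 15.5
methyl carbanion (CH₃⁻): pKₐ(CH₄) ≈ 48

methyl carbanion (CH₃⁻)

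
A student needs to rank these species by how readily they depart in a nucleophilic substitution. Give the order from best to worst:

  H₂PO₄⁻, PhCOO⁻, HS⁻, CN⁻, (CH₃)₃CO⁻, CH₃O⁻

H₂PO₄⁻ > PhCOO⁻ > HS⁻ > CN⁻ > CH₃O⁻ > (CH₃)₃CO⁻

Rank by basicity of the departing species: weakest base leaves most easily.
H₂PO₄⁻: pKₐ(H₃PO₄) ≈ 2.1
PhCOO⁻: pKₐ(C₆H₅COOH) ≈ 4.2
HS⁻: pKₐ(H₂S) ≈ 7
CN⁻: pKₐ(HCN) ≈ 9.2
CH₃O⁻: pKₐ(CH₃OH) ≈ 15.5
(CH₃)₃CO⁻: pKₐ(t-BuOH) ≈ 18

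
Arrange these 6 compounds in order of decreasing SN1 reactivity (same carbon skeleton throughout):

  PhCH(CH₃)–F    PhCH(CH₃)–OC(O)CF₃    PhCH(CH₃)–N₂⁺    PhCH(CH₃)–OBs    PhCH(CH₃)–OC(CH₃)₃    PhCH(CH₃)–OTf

PhCH(CH₃)–N₂⁺ > PhCH(CH₃)–OTf > PhCH(CH₃)–OBs > PhCH(CH₃)–OC(O)CF₃ > PhCH(CH₃)–F > PhCH(CH₃)–OC(CH₃)₃

The skeletons are identical, so relative rate is governed entirely by leaving-group ability.
Rank by basicity of the departing species: weakest base leaves most easily.
PhCH(CH₃)–N₂⁺ loses N₂: no meaningful conjugate acid; N₂ departs as an exceptionally stable neutral molecule
PhCH(CH₃)–OTf loses OTf⁻: pKₐ(CF₃SO₃H (triflic acid)) ≈ -14
PhCH(CH₃)–OBs loses OBs⁻: pKₐ(p-BrC₆H₄SO₃H) ≈ -2.8
PhCH(CH₃)–OC(O)CF₃ loses CF₃COO⁻: pKₐ(CF₃COOH) ≈ 0.2
PhCH(CH₃)–F loses F⁻: pKₐ(HF) ≈ 3.2
PhCH(CH₃)–OC(CH₃)₃ loses (CH₃)₃CO⁻: pKₐ(t-BuOH) ≈ 18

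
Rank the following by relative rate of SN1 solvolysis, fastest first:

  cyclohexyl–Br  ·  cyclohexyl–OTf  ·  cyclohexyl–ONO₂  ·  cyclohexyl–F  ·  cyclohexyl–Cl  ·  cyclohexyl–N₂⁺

cyclohexyl–N₂⁺ > cyclohexyl–OTf > cyclohexyl–Br > cyclohexyl–Cl > cyclohexyl–ONO₂ > cyclohexyl–F

The skeletons are identical, so relative rate is governed entirely by leaving-group ability.
The more stable X⁻ (or X) is on its own — i.e. the weaker a base it is — the better a leaving group it makes.
cyclohexyl–N₂⁺ loses N₂: no meaningful conjugate acid; N₂ departs as an exceptionally stable neutral molecule
cyclohexyl–OTf loses OTf⁻: pKₐ(CF₃SO₃H (triflic acid)) ≈ -14
cyclohexyl–Br loses Br⁻: pKₐ(HBr) ≈ -9
cyclohexyl–Cl loses Cl⁻: pKₐ(HCl) ≈ -7
cyclohexyl–ONO₂ loses NO₃⁻: pKₐ(HNO₃) ≈ -1.3
cyclohexyl–F loses F⁻: pKₐ(HF) ≈ 3.2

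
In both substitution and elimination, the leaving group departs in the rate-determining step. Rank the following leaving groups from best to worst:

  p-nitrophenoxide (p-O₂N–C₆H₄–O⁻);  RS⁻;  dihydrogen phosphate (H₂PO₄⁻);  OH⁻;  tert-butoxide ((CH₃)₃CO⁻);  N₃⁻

dihydrogen phosphate (H₂PO₄⁻) > N₃⁻ > p-nitrophenoxide (p-O₂N–C₆H₄–O⁻) > RS⁻ > OH⁻ > tert-butoxide ((CH₃)₃CO⁻)

A good leaving group is a weak base: the lower the pKₐ of its conjugate acid, the more readily it departs.
dihydrogen phosphate (H₂PO₄⁻): pKₐ(H₃PO₄) ≈ 2.1 — moderate base; biological leaving group after further activation
N₃⁻: pKₐ(HN₃) ≈ 4.7
p-nitrophenoxide (p-O₂N–C₆H₄–O⁻): pKₐ(p-nitrophenol) ≈ 7.2 — nitro group delocalises the charge; the classic chromogenic LG
RS⁻: pKₐ(RSH (a thiol)) ≈ 10.5 — moderately basic; rarely leaves without activation
OH⁻: pKₐ(H₂O) ≈ 15.7
tert-butoxide ((CH₃)₃CO⁻): pKₐ(t-BuOH) ≈ 18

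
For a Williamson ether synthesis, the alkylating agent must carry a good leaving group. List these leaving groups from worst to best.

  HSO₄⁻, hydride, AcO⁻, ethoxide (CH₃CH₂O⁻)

A good leaving group is a weak base: the lower the pKₐ of its conjugate acid, the more readily it departs.
HSO₄⁻: pKₐ(H₂SO₄) ≈ -3
AcO⁻: pKₐ(CH₃COOH) ≈ 4.8
ethoxide (CH₃CH₂O⁻): pKₐ(CH₃CH₂OH) ≈ 16
hydride: pKₐ(H₂) ≈ 36
Listed from poorest to best leaving group as asked.

hydride < ethoxide (CH₃CH₂O⁻) < AcO⁻ < HSO₄⁻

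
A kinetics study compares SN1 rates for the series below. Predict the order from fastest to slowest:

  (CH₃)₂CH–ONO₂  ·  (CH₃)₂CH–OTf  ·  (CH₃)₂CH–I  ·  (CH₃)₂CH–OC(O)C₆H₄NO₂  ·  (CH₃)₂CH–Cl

(CH₃)₂CH–OTf > (CH₃)₂CH–I > (CH₃)₂CH–Cl > (CH₃)₂CH–ONO₂ > (CH₃)₂CH–OC(O)C₆H₄NO₂

With the same alkyl group throughout, only the leaving group differentiates the rates.
Leaving-group ability tracks the stability of the departed species; conjugate-acid pKₐ is the usual yardstick (lower pKₐ → better LG).
(CH₃)₂CH–OTf loses OTf⁻: pKₐ(CF₃SO₃H (triflic acid)) ≈ -14
(CH₃)₂CH–I loses I⁻: pKₐ(HI) ≈ -10
(CH₃)₂CH–Cl loses Cl⁻: pKₐ(HCl) ≈ -7
(CH₃)₂CH–ONO₂ loses NO₃⁻: pKₐ(HNO₃) ≈ -1.3
(CH₃)₂CH–OC(O)C₆H₄NO₂ loses p-O₂N–C₆H₄–COO⁻: pKₐ(p-nitrobenzoic acid) ≈ 3.4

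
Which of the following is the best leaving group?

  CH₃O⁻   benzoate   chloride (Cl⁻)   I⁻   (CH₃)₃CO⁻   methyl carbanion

A good leaving group is a weak base: the lower the pKₐ of its conjugate acid, the more readily it departs.
I⁻: pKₐ(HI) ≈ -10
chloride (Cl⁻): pKₐ(HCl) ≈ -7
benzoate: pKₐ(C₆H₅COOH) ≈ 4.2
CH₃O⁻: pKₐ(CH₃OH) ≈ 15.5
(CH₃)₃CO⁻: pKₐ(t-BuOH) ≈ 18
methyl carbanion: pKₐ(CH₄) ≈ 48

I⁻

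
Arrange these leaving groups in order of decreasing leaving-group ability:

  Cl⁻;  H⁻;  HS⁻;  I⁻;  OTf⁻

OTf⁻ > I⁻ > Cl⁻ > HS⁻ > H⁻

A good leaving group is a weak base: the lower the pKₐ of its conjugate acid, the more readily it departs.
OTf⁻: pKₐ(CF₃SO₃H (triflic acid)) ≈ -14
I⁻: pKₐ(HI) ≈ -10
Cl⁻: pKₐ(HCl) ≈ -7
HS⁻: pKₐ(H₂S) ≈ 7
H⁻: pKₐ(H₂) ≈ 36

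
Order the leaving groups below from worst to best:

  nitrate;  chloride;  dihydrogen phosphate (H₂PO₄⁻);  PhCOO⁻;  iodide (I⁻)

PhCOO⁻ < dihydrogen phosphate (H₂PO₄⁻) < nitrate < chloride < iodide (I⁻)

The more stable X⁻ (or X) is on its own — i.e. the weaker a base it is — the better a leaving group it makes.
iodide (I⁻): pKₐ(HI) ≈ -10
chloride: pKₐ(HCl) ≈ -7
nitrate: pKₐ(HNO₃) ≈ -1.3
dihydrogen phosphate (H₂PO₄⁻): pKₐ(H₃PO₄) ≈ 2.1
PhCOO⁻: pKₐ(C₆H₅COOH) ≈ 4.2
The question asks for worst first, so the sequence is read in increasing leaving-group ability.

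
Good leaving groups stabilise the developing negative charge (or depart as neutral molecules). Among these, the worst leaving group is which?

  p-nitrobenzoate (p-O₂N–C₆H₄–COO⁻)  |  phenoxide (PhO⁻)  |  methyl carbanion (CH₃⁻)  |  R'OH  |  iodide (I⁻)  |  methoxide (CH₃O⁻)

methyl carbanion (CH₃⁻)

The more stable X⁻ (or X) is on its own — i.e. the weaker a base it is — the better a leaving group it makes.
iodide (I⁻): pKₐ(HI) ≈ -10
R'OH: pKₐ(R'OH₂⁺) ≈ -2.4
p-nitrobenzoate (p-O₂N–C₆H₄–COO⁻): pKₐ(p-nitrobenzoic acid) ≈ 3.4
phenoxide (PhO⁻): pKₐ(C₆H₅OH (phenol)) ≈ 10
methoxide (CH₃O⁻): pKₐ(CH₃OH) ≈ 15.5
methyl carbanion (CH₃⁻): pKₐ(CH₄) ≈ 48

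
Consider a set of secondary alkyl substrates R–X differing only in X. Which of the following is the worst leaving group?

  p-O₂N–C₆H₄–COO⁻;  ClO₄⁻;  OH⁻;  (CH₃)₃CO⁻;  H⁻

Rank by basicity of the departing species: weakest base leaves most easily.
ClO₄⁻: pKₐ(HClO₄) ≈ -10
p-O₂N–C₆H₄–COO⁻: pKₐ(p-nitrobenzoic acid) ≈ 3.4
OH⁻: pKₐ(H₂O) ≈ 15.7
(CH₃)₃CO⁻: pKₐ(t-BuOH) ≈ 18
H⁻: pKₐ(H₂) ≈ 36

H⁻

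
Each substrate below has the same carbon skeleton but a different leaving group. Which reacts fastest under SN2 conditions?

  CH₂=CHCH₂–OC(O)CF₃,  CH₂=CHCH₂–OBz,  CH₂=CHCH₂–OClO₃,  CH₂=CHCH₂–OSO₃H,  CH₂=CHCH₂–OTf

Same R in every case — rank the leaving groups.
The more stable X⁻ (or X) is on its own — i.e. the weaker a base it is — the better a leaving group it makes.
CH₂=CHCH₂–OTf loses OTf⁻: pKₐ(CF₃SO₃H (triflic acid)) ≈ -14
CH₂=CHCH₂–OClO₃ loses ClO₄⁻: pKₐ(HClO₄) ≈ -10
CH₂=CHCH₂–OSO₃H loses HSO₄⁻: pKₐ(H₂SO₄) ≈ -3
CH₂=CHCH₂–OC(O)CF₃ loses CF₃COO⁻: pKₐ(CF₃COOH) ≈ 0.2
CH₂=CHCH₂–OBz loses PhCOO⁻: pKₐ(C₆H₅COOH) ≈ 4.2

CH₂=CHCH₂–OTf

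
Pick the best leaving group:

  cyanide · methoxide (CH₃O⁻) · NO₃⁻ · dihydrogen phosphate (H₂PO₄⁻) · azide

NO₃⁻

NO₃⁻: pKₐ(HNO₃) ≈ -1.3
dihydrogen phosphate (H₂PO₄⁻): pKₐ(H₃PO₄) ≈ 2.1
azide: pKₐ(HN₃) ≈ 4.7
cyanide: pKₐ(HCN) ≈ 9.2
methoxide (CH₃O⁻): pKₐ(CH₃OH) ≈ 15.5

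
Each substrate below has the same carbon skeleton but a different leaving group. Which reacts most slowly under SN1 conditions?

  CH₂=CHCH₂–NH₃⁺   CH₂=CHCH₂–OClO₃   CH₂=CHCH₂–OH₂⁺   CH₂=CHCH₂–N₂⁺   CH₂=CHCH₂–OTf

Identical carbon frameworks mean the comparison reduces to leaving-group quality.
Leaving-group ability tracks the stability of the departed species; conjugate-acid pKₐ is the usual yardstick (lower pKₐ → better LG).
CH₂=CHCH₂–N₂⁺ loses N₂: no meaningful conjugate acid; N₂ departs as an exceptionally stable neutral molecule
CH₂=CHCH₂–OTf loses OTf⁻: pKₐ(CF₃SO₃H (triflic acid)) ≈ -14
CH₂=CHCH₂–OClO₃ loses ClO₄⁻: pKₐ(HClO₄) ≈ -10
CH₂=CHCH₂–OH₂⁺ loses H₂O: pKₐ(H₃O⁺) ≈ -1.7
CH₂=CHCH₂–NH₃⁺ loses NH₃: pKₐ(NH₄⁺) ≈ 9.2

CH₂=CHCH₂–NH₃⁺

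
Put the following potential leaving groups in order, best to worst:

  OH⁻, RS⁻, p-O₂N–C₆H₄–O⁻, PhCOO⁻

A good leaving group is a weak base: the lower the pKₐ of its conjugate acid, the more readily it departs.
PhCOO⁻: pKₐ(C₆H₅COOH) ≈ 4.2 — aryl carboxylate
p-O₂N–C₆H₄–O⁻: pKₐ(p-nitrophenol) ≈ 7.2 — nitro group delocalises the charge; the classic chromogenic LG
RS⁻: pKₐ(RSH (a thiol)) ≈ 10.5 — moderately basic; rarely leaves without activation
OH⁻: pKₐ(H₂O) ≈ 15.7 — strong base; essentially never leaves without prior activation

PhCOO⁻ > p-O₂N–C₆H₄–O⁻ > RS⁻ > OH⁻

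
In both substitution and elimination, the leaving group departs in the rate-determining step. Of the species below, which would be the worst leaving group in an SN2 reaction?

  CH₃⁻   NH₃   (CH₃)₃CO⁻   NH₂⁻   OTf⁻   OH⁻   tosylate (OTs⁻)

OTf⁻: pKₐ(CF₃SO₃H (triflic acid)) ≈ -14
tosylate (OTs⁻): pKₐ(p-CH₃C₆H₄SO₃H (TsOH)) ≈ -2.8
NH₃: pKₐ(NH₄⁺) ≈ 9.2
OH⁻: pKₐ(H₂O) ≈ 15.7
(CH₃)₃CO⁻: pKₐ(t-BuOH) ≈ 18
NH₂⁻: pKₐ(NH₃) ≈ 38
CH₃⁻: pKₐ(CH₄) ≈ 48

CH₃⁻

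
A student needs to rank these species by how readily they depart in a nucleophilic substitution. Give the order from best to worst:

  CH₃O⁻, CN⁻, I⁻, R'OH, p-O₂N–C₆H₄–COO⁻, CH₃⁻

I⁻ > R'OH > p-O₂N–C₆H₄–COO⁻ > CN⁻ > CH₃O⁻ > CH₃⁻

Leaving-group ability tracks the stability of the departed species; conjugate-acid pKₐ is the usual yardstick (lower pKₐ → better LG).
I⁻: pKₐ(HI) ≈ -10
R'OH: pKₐ(R'OH₂⁺) ≈ -2.4
p-O₂N–C₆H₄–COO⁻: pKₐ(p-nitrobenzoic acid) ≈ 3.4
CN⁻: pKₐ(HCN) ≈ 9.2
CH₃O⁻: pKₐ(CH₃OH) ≈ 15.5
CH₃⁻: pKₐ(CH₄) ≈ 48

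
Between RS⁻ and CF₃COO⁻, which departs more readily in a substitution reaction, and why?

CF₃COO⁻ is the better leaving group.
pKₐ(CF₃COOH) ≈ 0.2 versus pKₐ(RSH (a thiol)) ≈ 10.5: CF₃COO⁻ is the much weaker base.
Strongly electron-withdrawing CF₃ stabilises the carboxylate.

CF₃COO⁻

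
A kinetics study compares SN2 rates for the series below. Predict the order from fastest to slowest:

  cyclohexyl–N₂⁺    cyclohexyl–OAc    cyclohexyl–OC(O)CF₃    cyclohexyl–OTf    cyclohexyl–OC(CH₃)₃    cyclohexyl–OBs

Same R in every case — rank the leaving groups.
Leaving-group ability tracks the stability of the departed species; conjugate-acid pKₐ is the usual yardstick (lower pKₐ → better LG).
cyclohexyl–N₂⁺ loses N₂: no meaningful conjugate acid; N₂ departs as an exceptionally stable neutral molecule
cyclohexyl–OTf loses OTf⁻: pKₐ(CF₃SO₃H (triflic acid)) ≈ -14
cyclohexyl–OBs loses OBs⁻: pKₐ(p-BrC₆H₄SO₃H) ≈ -2.8
cyclohexyl–OC(O)CF₃ loses CF₃COO⁻: pKₐ(CF₃COOH) ≈ 0.2
cyclohexyl–OAc loses AcO⁻: pKₐ(CH₃COOH) ≈ 4.8
cyclohexyl–OC(CH₃)₃ loses (CH₃)₃CO⁻: pKₐ(t-BuOH) ≈ 18

cyclohexyl–N₂⁺ > cyclohexyl–OTf > cyclohexyl–OBs > cyclohexyl–OC(O)CF₃ > cyclohexyl–OAc > cyclohexyl–OC(CH₃)₃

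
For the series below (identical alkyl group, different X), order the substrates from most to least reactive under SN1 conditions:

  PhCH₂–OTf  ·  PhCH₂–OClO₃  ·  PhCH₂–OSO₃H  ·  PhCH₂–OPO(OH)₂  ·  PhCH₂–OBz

With the same alkyl group throughout, only the leaving group differentiates the rates.
Rank by basicity of the departing species: weakest base leaves most easily.
PhCH₂–OTf loses OTf⁻: pKₐ(CF₃SO₃H (triflic acid)) ≈ -14
PhCH₂–OClO₃ loses ClO₄⁻: pKₐ(HClO₄) ≈ -10
PhCH₂–OSO₃H loses HSO₄⁻: pKₐ(H₂SO₄) ≈ -3
PhCH₂–OPO(OH)₂ loses H₂PO₄⁻: pKₐ(H₃PO₄) ≈ 2.1
PhCH₂–OBz loses PhCOO⁻: pKₐ(C₆H₅COOH) ≈ 4.2

PhCH₂–OTf > PhCH₂–OClO₃ > PhCH₂–OSO₃H > PhCH₂–OPO(OH)₂ > PhCH₂–OBz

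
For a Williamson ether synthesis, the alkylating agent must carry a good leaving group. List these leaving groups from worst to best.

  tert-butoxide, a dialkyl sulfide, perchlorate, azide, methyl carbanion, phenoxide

methyl carbanion < tert-butoxide < phenoxide < azide < a dialkyl sulfide < perchlorate

A good leaving group is a weak base: the lower the pKₐ of its conjugate acid, the more readily it departs.
perchlorate: pKₐ(HClO₄) ≈ -10 — extremely weak base; rarely used for safety reasons
a dialkyl sulfide: pKₐ(R'₂SH⁺) ≈ -7
azide: pKₐ(HN₃) ≈ 4.7 — linear, resonance-stabilised
phenoxide: pKₐ(C₆H₅OH (phenol)) ≈ 10 — resonance into the ring helps, but still a poor LG
tert-butoxide: pKₐ(t-BuOH) ≈ 18 — bulky, strongly basic alkoxide
methyl carbanion: pKₐ(CH₄) ≈ 48
Reversing gives the worst-to-best order requested.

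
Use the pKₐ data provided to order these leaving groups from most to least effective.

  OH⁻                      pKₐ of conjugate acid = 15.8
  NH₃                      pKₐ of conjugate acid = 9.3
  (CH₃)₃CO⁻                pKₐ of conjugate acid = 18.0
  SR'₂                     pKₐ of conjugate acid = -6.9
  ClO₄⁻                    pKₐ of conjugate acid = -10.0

ClO₄⁻ > SR'₂ > NH₃ > OH⁻ > (CH₃)₃CO⁻

Lower conjugate-acid pKₐ ⇒ weaker base ⇒ better leaving group.
Sorting by the given values: ClO₄⁻ (-10.0), SR'₂ (-6.9), NH₃ (9.3), OH⁻ (15.8), (CH₃)₃CO⁻ (18.0).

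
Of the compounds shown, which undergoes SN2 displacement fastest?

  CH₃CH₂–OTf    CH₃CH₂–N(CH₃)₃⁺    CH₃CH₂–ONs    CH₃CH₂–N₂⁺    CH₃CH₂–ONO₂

CH₃CH₂–N₂⁺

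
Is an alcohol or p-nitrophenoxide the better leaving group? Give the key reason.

an alcohol

an alcohol is the better leaving group.
pKₐ(R'OH₂⁺) ≈ -2.4 versus pKₐ(p-nitrophenol) ≈ 7.2: an alcohol is the much weaker base.
Neutral; leaves from a protonated ether (an oxonium ion, R–O(H)R'⁺).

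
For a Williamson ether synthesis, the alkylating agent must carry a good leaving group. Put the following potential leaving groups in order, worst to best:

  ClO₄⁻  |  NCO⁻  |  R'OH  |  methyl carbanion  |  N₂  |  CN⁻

The more stable X⁻ (or X) is on its own — i.e. the weaker a base it is — the better a leaving group it makes.
N₂: no meaningful conjugate acid; N₂ departs as an exceptionally stable neutral molecule
ClO₄⁻: pKₐ(HClO₄) ≈ -10
R'OH: pKₐ(R'OH₂⁺) ≈ -2.4
NCO⁻: pKₐ(HOCN) ≈ 3.5
CN⁻: pKₐ(HCN) ≈ 9.2
methyl carbanion: pKₐ(CH₄) ≈ 48
The question asks for worst first, so the sequence is read in increasing leaving-group ability.

methyl carbanion < CN⁻ < NCO⁻ < R'OH < ClO₄⁻ < N₂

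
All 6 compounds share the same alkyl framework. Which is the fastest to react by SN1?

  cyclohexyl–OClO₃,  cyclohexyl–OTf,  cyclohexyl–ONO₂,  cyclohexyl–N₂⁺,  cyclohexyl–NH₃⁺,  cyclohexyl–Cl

Same R in every case — rank the leaving groups.
Rank by basicity of the departing species: weakest base leaves most easily.
cyclohexyl–N₂⁺ loses N₂: no meaningful conjugate acid; N₂ departs as an exceptionally stable neutral molecule
cyclohexyl–OTf loses OTf⁻: pKₐ(CF₃SO₃H (triflic acid)) ≈ -14
cyclohexyl–OClO₃ loses ClO₄⁻: pKₐ(HClO₄) ≈ -10
cyclohexyl–Cl loses Cl⁻: pKₐ(HCl) ≈ -7
cyclohexyl–ONO₂ loses NO₃⁻: pKₐ(HNO₃) ≈ -1.3
cyclohexyl–NH₃⁺ loses NH₃: pKₐ(NH₄⁺) ≈ 9.2

cyclohexyl–N₂⁺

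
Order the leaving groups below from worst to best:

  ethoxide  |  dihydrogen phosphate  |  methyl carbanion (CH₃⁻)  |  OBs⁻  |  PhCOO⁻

A good leaving group is a weak base: the lower the pKₐ of its conjugate acid, the more readily it departs.
OBs⁻: pKₐ(p-BrC₆H₄SO₃H) ≈ -2.8 — arenesulfonate with a p-bromo substituent
dihydrogen phosphate: pKₐ(H₃PO₄) ≈ 2.1
PhCOO⁻: pKₐ(C₆H₅COOH) ≈ 4.2 — aryl carboxylate
ethoxide: pKₐ(CH₃CH₂OH) ≈ 16
methyl carbanion (CH₃⁻): pKₐ(CH₄) ≈ 48
Reversing gives the worst-to-best order requested.

methyl carbanion (CH₃⁻) < ethoxide < PhCOO⁻ < dihydrogen phosphate < OBs⁻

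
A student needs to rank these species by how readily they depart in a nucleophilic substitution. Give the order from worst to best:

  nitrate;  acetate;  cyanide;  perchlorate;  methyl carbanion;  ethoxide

methyl carbanion < ethoxide < cyanide < acetate < nitrate < perchlorate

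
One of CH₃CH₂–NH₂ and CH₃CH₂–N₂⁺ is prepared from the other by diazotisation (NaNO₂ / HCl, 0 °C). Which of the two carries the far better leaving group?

CH₃CH₂–N₂⁺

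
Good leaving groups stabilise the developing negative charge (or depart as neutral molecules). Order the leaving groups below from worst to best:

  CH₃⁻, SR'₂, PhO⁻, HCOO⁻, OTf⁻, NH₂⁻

CH₃⁻ < NH₂⁻ < PhO⁻ < HCOO⁻ < SR'₂ < OTf⁻

Rank by basicity of the departing species: weakest base leaves most easily.
OTf⁻: pKₐ(CF₃SO₃H (triflic acid)) ≈ -14 — charge spread over three oxygens and a CF₃ group; the premier leaving group in synthesis
SR'₂: pKₐ(R'₂SH⁺) ≈ -7
HCOO⁻: pKₐ(HCOOH) ≈ 3.8 — resonance-stabilised carboxylate
PhO⁻: pKₐ(C₆H₅OH (phenol)) ≈ 10 — resonance into the ring helps, but still a poor LG
NH₂⁻: pKₐ(NH₃) ≈ 38
CH₃⁻: pKₐ(CH₄) ≈ 48 — unstabilised carbanion; the worst conceivable leaving group
Listed from poorest to best leaving group as asked.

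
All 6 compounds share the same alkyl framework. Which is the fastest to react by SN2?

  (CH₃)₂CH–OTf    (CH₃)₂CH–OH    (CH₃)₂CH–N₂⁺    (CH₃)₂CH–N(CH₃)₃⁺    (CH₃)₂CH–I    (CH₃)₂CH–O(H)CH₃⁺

With the same alkyl group throughout, only the leaving group differentiates the rates.
The more stable X⁻ (or X) is on its own — i.e. the weaker a base it is — the better a leaving group it makes.
(CH₃)₂CH–N₂⁺ loses N₂: no meaningful conjugate acid; N₂ departs as an exceptionally stable neutral molecule
(CH₃)₂CH–OTf loses OTf⁻: pKₐ(CF₃SO₃H (triflic acid)) ≈ -14
(CH₃)₂CH–I loses I⁻: pKₐ(HI) ≈ -10
(CH₃)₂CH–O(H)CH₃⁺ loses R'OH: pKₐ(R'OH₂⁺) ≈ -2.4
(CH₃)₂CH–N(CH₃)₃⁺ loses NR'₃: pKₐ(R'₃NH⁺) ≈ 10.7
(CH₃)₂CH–OH loses OH⁻: pKₐ(H₂O) ≈ 15.7

(CH₃)₂CH–N₂⁺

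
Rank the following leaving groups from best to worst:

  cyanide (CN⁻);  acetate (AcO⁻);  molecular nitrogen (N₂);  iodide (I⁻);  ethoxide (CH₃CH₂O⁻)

molecular nitrogen (N₂) > iodide (I⁻) > acetate (AcO⁻) > cyanide (CN⁻) > ethoxide (CH₃CH₂O⁻)

Rank by basicity of the departing species: weakest base leaves most easily.
molecular nitrogen (N₂): no meaningful conjugate acid; N₂ departs as an exceptionally stable neutral molecule
iodide (I⁻): pKₐ(HI) ≈ -10
acetate (AcO⁻): pKₐ(CH₃COOH) ≈ 4.8 — resonance-stabilised but still a weak base
cyanide (CN⁻): pKₐ(HCN) ≈ 9.2 — sp carbon stabilises the charge somewhat, but still a poor LG
ethoxide (CH₃CH₂O⁻): pKₐ(CH₃CH₂OH) ≈ 16 — strong base; alkoxides do not leave unassisted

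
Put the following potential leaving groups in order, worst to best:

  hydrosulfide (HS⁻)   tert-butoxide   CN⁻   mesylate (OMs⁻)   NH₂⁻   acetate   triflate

NH₂⁻ < tert-butoxide < CN⁻ < hydrosulfide (HS⁻) < acetate < mesylate (OMs⁻) < triflate

triflate: pKₐ(CF₃SO₃H (triflic acid)) ≈ -14
mesylate (OMs⁻): pKₐ(CH₃SO₃H (MsOH)) ≈ -1.9
acetate: pKₐ(CH₃COOH) ≈ 4.8
hydrosulfide (HS⁻): pKₐ(H₂S) ≈ 7
CN⁻: pKₐ(HCN) ≈ 9.2
tert-butoxide: pKₐ(t-BuOH) ≈ 18
NH₂⁻: pKₐ(NH₃) ≈ 38
Reversing gives the worst-to-best order requested.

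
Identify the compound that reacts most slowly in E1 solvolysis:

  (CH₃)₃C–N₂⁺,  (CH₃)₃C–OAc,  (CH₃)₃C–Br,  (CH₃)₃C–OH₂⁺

(CH₃)₃C–OAc

Same R in every case — rank the leaving groups.
The more stable X⁻ (or X) is on its own — i.e. the weaker a base it is — the better a leaving group it makes.
(CH₃)₃C–N₂⁺ loses N₂: no meaningful conjugate acid; N₂ departs as an exceptionally stable neutral molecule
(CH₃)₃C–Br loses Br⁻: pKₐ(HBr) ≈ -9
(CH₃)₃C–OH₂⁺ loses H₂O: pKₐ(H₃O⁺) ≈ -1.7
(CH₃)₃C–OAc loses AcO⁻: pKₐ(CH₃COOH) ≈ 4.8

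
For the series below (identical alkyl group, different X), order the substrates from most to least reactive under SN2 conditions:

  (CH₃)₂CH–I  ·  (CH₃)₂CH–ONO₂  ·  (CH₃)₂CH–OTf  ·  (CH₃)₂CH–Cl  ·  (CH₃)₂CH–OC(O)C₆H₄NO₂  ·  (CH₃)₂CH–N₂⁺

Same R in every case — rank the leaving groups.
A good leaving group is a weak base: the lower the pKₐ of its conjugate acid, the more readily it departs.
(CH₃)₂CH–N₂⁺ loses N₂: no meaningful conjugate acid; N₂ departs as an exceptionally stable neutral molecule
(CH₃)₂CH–OTf loses OTf⁻: pKₐ(CF₃SO₃H (triflic acid)) ≈ -14
(CH₃)₂CH–I loses I⁻: pKₐ(HI) ≈ -10
(CH₃)₂CH–Cl loses Cl⁻: pKₐ(HCl) ≈ -7
(CH₃)₂CH–ONO₂ loses NO₃⁻: pKₐ(HNO₃) ≈ -1.3
(CH₃)₂CH–OC(O)C₆H₄NO₂ loses p-O₂N–C₆H₄–COO⁻: pKₐ(p-nitrobenzoic acid) ≈ 3.4

(CH₃)₂CH–N₂⁺ > (CH₃)₂CH–OTf > (CH₃)₂CH–I > (CH₃)₂CH–Cl > (CH₃)₂CH–ONO₂ > (CH₃)₂CH–OC(O)C₆H₄NO₂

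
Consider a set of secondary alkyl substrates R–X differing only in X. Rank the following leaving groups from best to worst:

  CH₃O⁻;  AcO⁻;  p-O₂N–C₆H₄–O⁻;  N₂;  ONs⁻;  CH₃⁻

The more stable X⁻ (or X) is on its own — i.e. the weaker a base it is — the better a leaving group it makes.
N₂: no meaningful conjugate acid; N₂ departs as an exceptionally stable neutral molecule
ONs⁻: pKₐ(p-O₂NC₆H₄SO₃H) ≈ -3.5 — p-nitro group further stabilises the sulfonate
AcO⁻: pKₐ(CH₃COOH) ≈ 4.8 — resonance-stabilised but still a weak base
p-O₂N–C₆H₄–O⁻: pKₐ(p-nitrophenol) ≈ 7.2 — nitro group delocalises the charge; the classic chromogenic LG
CH₃O⁻: pKₐ(CH₃OH) ≈ 15.5 — strong base; alkoxides do not leave unassisted
CH₃⁻: pKₐ(CH₄) ≈ 48

N₂ > ONs⁻ > AcO⁻ > p-O₂N–C₆H₄–O⁻ > CH₃O⁻ > CH₃⁻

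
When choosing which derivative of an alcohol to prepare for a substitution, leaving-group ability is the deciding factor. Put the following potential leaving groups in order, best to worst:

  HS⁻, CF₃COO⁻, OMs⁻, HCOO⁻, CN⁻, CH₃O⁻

OMs⁻: pKₐ(CH₃SO₃H (MsOH)) ≈ -1.9
CF₃COO⁻: pKₐ(CF₃COOH) ≈ 0.2
HCOO⁻: pKₐ(HCOOH) ≈ 3.8
HS⁻: pKₐ(H₂S) ≈ 7
CN⁻: pKₐ(HCN) ≈ 9.2
CH₃O⁻: pKₐ(CH₃OH) ≈ 15.5

OMs⁻ > CF₃COO⁻ > HCOO⁻ > HS⁻ > CN⁻ > CH₃O⁻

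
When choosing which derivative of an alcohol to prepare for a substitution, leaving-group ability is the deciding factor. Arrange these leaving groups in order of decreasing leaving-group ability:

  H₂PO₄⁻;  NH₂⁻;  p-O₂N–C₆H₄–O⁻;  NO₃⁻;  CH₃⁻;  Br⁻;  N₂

N₂ > Br⁻ > NO₃⁻ > H₂PO₄⁻ > p-O₂N–C₆H₄–O⁻ > NH₂⁻ > CH₃⁻

Rank by basicity of the departing species: weakest base leaves most easily.
N₂: no meaningful conjugate acid; N₂ departs as an exceptionally stable neutral molecule
Br⁻: pKₐ(HBr) ≈ -9 — weak base; good leaving group
NO₃⁻: pKₐ(HNO₃) ≈ -1.3 — resonance-delocalised over three oxygens
H₂PO₄⁻: pKₐ(H₃PO₄) ≈ 2.1
p-O₂N–C₆H₄–O⁻: pKₐ(p-nitrophenol) ≈ 7.2 — nitro group delocalises the charge; the classic chromogenic LG
NH₂⁻: pKₐ(NH₃) ≈ 38
CH₃⁻: pKₐ(CH₄) ≈ 48 — unstabilised carbanion; the worst conceivable leaving group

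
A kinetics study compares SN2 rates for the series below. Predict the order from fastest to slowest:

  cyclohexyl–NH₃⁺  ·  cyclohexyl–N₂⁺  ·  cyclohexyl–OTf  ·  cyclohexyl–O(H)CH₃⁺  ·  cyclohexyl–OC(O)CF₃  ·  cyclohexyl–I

cyclohexyl–N₂⁺ > cyclohexyl–OTf > cyclohexyl–I > cyclohexyl–O(H)CH₃⁺ > cyclohexyl–OC(O)CF₃ > cyclohexyl–NH₃⁺

Identical carbon frameworks mean the comparison reduces to leaving-group quality.
Leaving-group ability tracks the stability of the departed species; conjugate-acid pKₐ is the usual yardstick (lower pKₐ → better LG).
cyclohexyl–N₂⁺ loses N₂: no meaningful conjugate acid; N₂ departs as an exceptionally stable neutral molecule
cyclohexyl–OTf loses OTf⁻: pKₐ(CF₃SO₃H (triflic acid)) ≈ -14
cyclohexyl–I loses I⁻: pKₐ(HI) ≈ -10
cyclohexyl–O(H)CH₃⁺ loses R'OH: pKₐ(R'OH₂⁺) ≈ -2.4
cyclohexyl–OC(O)CF₃ loses CF₃COO⁻: pKₐ(CF₃COOH) ≈ 0.2
cyclohexyl–NH₃⁺ loses NH₃: pKₐ(NH₄⁺) ≈ 9.2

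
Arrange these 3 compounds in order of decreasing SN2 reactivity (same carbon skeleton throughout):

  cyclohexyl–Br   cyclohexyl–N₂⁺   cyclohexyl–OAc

cyclohexyl–N₂⁺ > cyclohexyl–Br > cyclohexyl–OAc

With the same alkyl group throughout, only the leaving group differentiates the rates.
Rank by basicity of the departing species: weakest base leaves most easily.
cyclohexyl–N₂⁺ loses N₂: no meaningful conjugate acid; N₂ departs as an exceptionally stable neutral molecule
cyclohexyl–Br loses Br⁻: pKₐ(HBr) ≈ -9
cyclohexyl–OAc loses AcO⁻: pKₐ(CH₃COOH) ≈ 4.8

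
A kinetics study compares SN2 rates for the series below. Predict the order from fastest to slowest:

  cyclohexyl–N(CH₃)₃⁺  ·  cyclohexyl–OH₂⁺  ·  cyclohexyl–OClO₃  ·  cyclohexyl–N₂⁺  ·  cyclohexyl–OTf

Same R in every case — rank the leaving groups.
The more stable X⁻ (or X) is on its own — i.e. the weaker a base it is — the better a leaving group it makes.
cyclohexyl–N₂⁺ loses N₂: no meaningful conjugate acid; N₂ departs as an exceptionally stable neutral molecule
cyclohexyl–OTf loses OTf⁻: pKₐ(CF₃SO₃H (triflic acid)) ≈ -14
cyclohexyl–OClO₃ loses ClO₄⁻: pKₐ(HClO₄) ≈ -10
cyclohexyl–OH₂⁺ loses H₂O: pKₐ(H₃O⁺) ≈ -1.7
cyclohexyl–N(CH₃)₃⁺ loses NR'₃: pKₐ(R'₃NH⁺) ≈ 10.7

cyclohexyl–N₂⁺ > cyclohexyl–OTf > cyclohexyl–OClO₃ > cyclohexyl–OH₂⁺ > cyclohexyl–N(CH₃)₃⁺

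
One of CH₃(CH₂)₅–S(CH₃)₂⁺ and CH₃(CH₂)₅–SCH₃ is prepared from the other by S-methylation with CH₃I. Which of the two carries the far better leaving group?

CH₃(CH₂)₅–S(CH₃)₂⁺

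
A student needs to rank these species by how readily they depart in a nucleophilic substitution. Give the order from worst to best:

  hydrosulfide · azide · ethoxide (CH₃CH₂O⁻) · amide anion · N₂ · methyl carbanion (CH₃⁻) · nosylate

methyl carbanion (CH₃⁻) < amide anion < ethoxide (CH₃CH₂O⁻) < hydrosulfide < azide < nosylate < N₂

A good leaving group is a weak base: the lower the pKₐ of its conjugate acid, the more readily it departs.
N₂: no meaningful conjugate acid; N₂ departs as an exceptionally stable neutral molecule
nosylate: pKₐ(p-O₂NC₆H₄SO₃H) ≈ -3.5
azide: pKₐ(HN₃) ≈ 4.7
hydrosulfide: pKₐ(H₂S) ≈ 7
ethoxide (CH₃CH₂O⁻): pKₐ(CH₃CH₂OH) ≈ 16
amide anion: pKₐ(NH₃) ≈ 38
methyl carbanion (CH₃⁻): pKₐ(CH₄) ≈ 48
The question asks for worst first, so the sequence is read in increasing leaving-group ability.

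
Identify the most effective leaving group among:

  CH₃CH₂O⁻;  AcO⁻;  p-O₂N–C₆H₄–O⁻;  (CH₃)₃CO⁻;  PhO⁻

A good leaving group is a weak base: the lower the pKₐ of its conjugate acid, the more readily it departs.
AcO⁻: pKₐ(CH₃COOH) ≈ 4.8
p-O₂N–C₆H₄–O⁻: pKₐ(p-nitrophenol) ≈ 7.2
PhO⁻: pKₐ(C₆H₅OH (phenol)) ≈ 10
CH₃CH₂O⁻: pKₐ(CH₃CH₂OH) ≈ 16
(CH₃)₃CO⁻: pKₐ(t-BuOH) ≈ 18

AcO⁻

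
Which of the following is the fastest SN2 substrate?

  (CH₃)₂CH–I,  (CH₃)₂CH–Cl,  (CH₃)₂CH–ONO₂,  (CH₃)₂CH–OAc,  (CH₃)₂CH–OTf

(CH₃)₂CH–OTf

With the same alkyl group throughout, only the leaving group differentiates the rates.
Leaving-group ability tracks the stability of the departed species; conjugate-acid pKₐ is the usual yardstick (lower pKₐ → better LG).
(CH₃)₂CH–OTf loses OTf⁻: pKₐ(CF₃SO₃H (triflic acid)) ≈ -14
(CH₃)₂CH–I loses I⁻: pKₐ(HI) ≈ -10
(CH₃)₂CH–Cl loses Cl⁻: pKₐ(HCl) ≈ -7
(CH₃)₂CH–ONO₂ loses NO₃⁻: pKₐ(HNO₃) ≈ -1.3
(CH₃)₂CH–OAc loses AcO⁻: pKₐ(CH₃COOH) ≈ 4.8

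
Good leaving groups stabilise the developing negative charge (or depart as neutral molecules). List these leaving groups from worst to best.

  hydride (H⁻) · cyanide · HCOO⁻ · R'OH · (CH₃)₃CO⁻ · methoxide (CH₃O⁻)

Rank by basicity of the departing species: weakest base leaves most easily.
R'OH: pKₐ(R'OH₂⁺) ≈ -2.4 — neutral; leaves from a protonated ether (an oxonium ion, R–O(H)R'⁺)
HCOO⁻: pKₐ(HCOOH) ≈ 3.8
cyanide: pKₐ(HCN) ≈ 9.2 — sp carbon stabilises the charge somewhat, but still a poor LG
methoxide (CH₃O⁻): pKₐ(CH₃OH) ≈ 15.5 — strong base; alkoxides do not leave unassisted
(CH₃)₃CO⁻: pKₐ(t-BuOH) ≈ 18 — bulky, strongly basic alkoxide
hydride (H⁻): pKₐ(H₂) ≈ 36
Listed from poorest to best leaving group as asked.

hydride (H⁻) < (CH₃)₃CO⁻ < methoxide (CH₃O⁻) < cyanide < HCOO⁻ < R'OH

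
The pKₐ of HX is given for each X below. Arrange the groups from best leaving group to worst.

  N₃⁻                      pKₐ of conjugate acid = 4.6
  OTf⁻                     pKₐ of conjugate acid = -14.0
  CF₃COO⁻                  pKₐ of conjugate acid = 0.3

Lower conjugate-acid pKₐ ⇒ weaker base ⇒ better leaving group.
Sorting by the given values: OTf⁻ (-14.0), CF₃COO⁻ (0.3), N₃⁻ (4.6).

OTf⁻ > CF₃COO⁻ > N₃⁻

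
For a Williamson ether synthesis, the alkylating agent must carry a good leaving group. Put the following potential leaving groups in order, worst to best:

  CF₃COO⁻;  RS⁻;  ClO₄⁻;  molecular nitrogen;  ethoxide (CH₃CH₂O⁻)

ethoxide (CH₃CH₂O⁻) < RS⁻ < CF₃COO⁻ < ClO₄⁻ < molecular nitrogen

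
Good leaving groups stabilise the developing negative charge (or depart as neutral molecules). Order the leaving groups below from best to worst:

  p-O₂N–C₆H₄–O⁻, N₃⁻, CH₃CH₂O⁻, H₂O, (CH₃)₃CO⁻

H₂O: pKₐ(H₃O⁺) ≈ -1.7
N₃⁻: pKₐ(HN₃) ≈ 4.7
p-O₂N–C₆H₄–O⁻: pKₐ(p-nitrophenol) ≈ 7.2
CH₃CH₂O⁻: pKₐ(CH₃CH₂OH) ≈ 16
(CH₃)₃CO⁻: pKₐ(t-BuOH) ≈ 18

H₂O > N₃⁻ > p-O₂N–C₆H₄–O⁻ > CH₃CH₂O⁻ > (CH₃)₃CO⁻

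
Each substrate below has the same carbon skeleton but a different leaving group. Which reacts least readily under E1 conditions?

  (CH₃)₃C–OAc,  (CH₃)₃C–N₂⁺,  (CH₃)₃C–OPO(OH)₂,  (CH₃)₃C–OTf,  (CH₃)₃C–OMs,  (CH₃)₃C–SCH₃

(CH₃)₃C–SCH₃

With the same alkyl group throughout, only the leaving group differentiates the rates.
Leaving-group ability tracks the stability of the departed species; conjugate-acid pKₐ is the usual yardstick (lower pKₐ → better LG).
(CH₃)₃C–N₂⁺ loses N₂: no meaningful conjugate acid; N₂ departs as an exceptionally stable neutral molecule
(CH₃)₃C–OTf loses OTf⁻: pKₐ(CF₃SO₃H (triflic acid)) ≈ -14
(CH₃)₃C–OMs loses OMs⁻: pKₐ(CH₃SO₃H (MsOH)) ≈ -1.9
(CH₃)₃C–OPO(OH)₂ loses H₂PO₄⁻: pKₐ(H₃PO₄) ≈ 2.1
(CH₃)₃C–OAc loses AcO⁻: pKₐ(CH₃COOH) ≈ 4.8
(CH₃)₃C–SCH₃ loses RS⁻: pKₐ(RSH (a thiol)) ≈ 10.5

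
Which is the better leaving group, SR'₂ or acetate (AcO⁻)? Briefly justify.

SR'₂ is the better leaving group.
pKₐ(R'₂SH⁺) ≈ -7 versus pKₐ(CH₃COOH) ≈ 4.8: SR'₂ is the much weaker base.
Neutral; leaves from a sulfonium salt (R–SR'₂⁺).

SR'₂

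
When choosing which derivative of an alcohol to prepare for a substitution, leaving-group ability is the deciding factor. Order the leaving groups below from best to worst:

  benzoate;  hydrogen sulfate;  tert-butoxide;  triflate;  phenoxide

triflate > hydrogen sulfate > benzoate > phenoxide > tert-butoxide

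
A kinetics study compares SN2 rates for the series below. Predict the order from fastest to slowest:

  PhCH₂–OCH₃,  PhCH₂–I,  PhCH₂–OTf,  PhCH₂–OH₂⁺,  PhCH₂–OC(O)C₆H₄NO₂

PhCH₂–OTf > PhCH₂–I > PhCH₂–OH₂⁺ > PhCH₂–OC(O)C₆H₄NO₂ > PhCH₂–OCH₃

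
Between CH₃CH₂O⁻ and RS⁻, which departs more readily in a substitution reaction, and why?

RS⁻ is the better leaving group.
pKₐ(RSH (a thiol)) ≈ 10.5 versus pKₐ(CH₃CH₂OH) ≈ 16: RS⁻ is the much weaker base.
Moderately basic; rarely leaves without activation.

RS⁻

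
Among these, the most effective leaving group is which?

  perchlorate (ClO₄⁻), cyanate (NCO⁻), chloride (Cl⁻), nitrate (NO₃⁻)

Rank by basicity of the departing species: weakest base leaves most easily.
perchlorate (ClO₄⁻): pKₐ(HClO₄) ≈ -10
chloride (Cl⁻): pKₐ(HCl) ≈ -7
nitrate (NO₃⁻): pKₐ(HNO₃) ≈ -1.3
cyanate (NCO⁻): pKₐ(HOCN) ≈ 3.5

perchlorate (ClO₄⁻)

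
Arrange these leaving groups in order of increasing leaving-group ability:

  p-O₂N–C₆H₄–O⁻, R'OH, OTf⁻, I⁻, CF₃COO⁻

p-O₂N–C₆H₄–O⁻ < CF₃COO⁻ < R'OH < I⁻ < OTf⁻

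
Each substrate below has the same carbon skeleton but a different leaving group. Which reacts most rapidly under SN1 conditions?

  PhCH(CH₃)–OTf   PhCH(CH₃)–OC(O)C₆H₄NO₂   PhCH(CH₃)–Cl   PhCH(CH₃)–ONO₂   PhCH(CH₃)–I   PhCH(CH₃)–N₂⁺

With the same alkyl group throughout, only the leaving group differentiates the rates.
Leaving-group ability tracks the stability of the departed species; conjugate-acid pKₐ is the usual yardstick (lower pKₐ → better LG).
PhCH(CH₃)–N₂⁺ loses N₂: no meaningful conjugate acid; N₂ departs as an exceptionally stable neutral molecule
PhCH(CH₃)–OTf loses OTf⁻: pKₐ(CF₃SO₃H (triflic acid)) ≈ -14
PhCH(CH₃)–I loses I⁻: pKₐ(HI) ≈ -10
PhCH(CH₃)–Cl loses Cl⁻: pKₐ(HCl) ≈ -7
PhCH(CH₃)–ONO₂ loses NO₃⁻: pKₐ(HNO₃) ≈ -1.3
PhCH(CH₃)–OC(O)C₆H₄NO₂ loses p-O₂N–C₆H₄–COO⁻: pKₐ(p-nitrobenzoic acid) ≈ 3.4

PhCH(CH₃)–N₂⁺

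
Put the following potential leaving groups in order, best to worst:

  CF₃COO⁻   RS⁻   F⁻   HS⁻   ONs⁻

ONs⁻ > CF₃COO⁻ > F⁻ > HS⁻ > RS⁻

ONs⁻: pKₐ(p-O₂NC₆H₄SO₃H) ≈ -3.5
CF₃COO⁻: pKₐ(CF₃COOH) ≈ 0.2
F⁻: pKₐ(HF) ≈ 3.2
HS⁻: pKₐ(H₂S) ≈ 7
RS⁻: pKₐ(RSH (a thiol)) ≈ 10.5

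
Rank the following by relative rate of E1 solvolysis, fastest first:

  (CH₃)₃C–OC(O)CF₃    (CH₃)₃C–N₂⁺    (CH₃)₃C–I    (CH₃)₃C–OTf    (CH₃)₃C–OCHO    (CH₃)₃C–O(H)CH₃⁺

(CH₃)₃C–N₂⁺ > (CH₃)₃C–OTf > (CH₃)₃C–I > (CH₃)₃C–O(H)CH₃⁺ > (CH₃)₃C–OC(O)CF₃ > (CH₃)₃C–OCHO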